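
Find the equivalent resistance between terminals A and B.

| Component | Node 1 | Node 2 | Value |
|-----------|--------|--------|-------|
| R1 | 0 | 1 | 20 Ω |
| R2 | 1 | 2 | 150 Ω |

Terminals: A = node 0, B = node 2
Reduce the network between node 0 (A) and node 2 (B) by series/parallel combination:
  Rs1 = R1 + R2 (series, joined only at node 1) = 20 + 150 = 170 Ω
R_eq = 170 Ω

Final answer: 170 Ω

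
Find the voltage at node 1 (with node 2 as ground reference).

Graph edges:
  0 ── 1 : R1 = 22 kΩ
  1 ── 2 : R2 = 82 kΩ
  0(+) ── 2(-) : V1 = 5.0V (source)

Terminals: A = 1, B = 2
Nodal analysis, taking node 2 as the 0 V reference.
Source V1 fixes V_0 = 5 V.
KCL at each unknown node (sum of currents leaving = 0; resistances in Ω):
  Node 1: (V_1 - 5)/22000 + (V_1 - 0)/82000 = 0
Collecting terms: 0.00005765 × V_1 = 0.0002273  =>  V_1 = 3.942 V
The requested potential is V_1 = 3.942 V.

Final answer: V_1 = 3.942 V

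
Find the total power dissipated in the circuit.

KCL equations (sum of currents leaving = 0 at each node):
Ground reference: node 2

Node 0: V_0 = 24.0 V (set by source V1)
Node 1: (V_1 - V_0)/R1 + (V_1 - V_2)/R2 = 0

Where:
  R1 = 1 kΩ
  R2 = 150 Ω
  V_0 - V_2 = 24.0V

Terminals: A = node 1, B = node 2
Nodal analysis, taking node 2 as the 0 V reference.
Source V1 fixes V_0 = 24 V.
KCL at each unknown node (sum of currents leaving = 0; resistances in Ω):
  Node 1: (V_1 - 24)/1000 + (V_1 - 0)/150 = 0
Collecting terms: 0.007667 × V_1 = 0.024  =>  V_1 = 3.13 V
Power in each resistor, P = (ΔV)²/R:
  P_R1 = (24 - 3.13)²/1000 = 0.4355 W
  P_R2 = (3.13 - 0)²/150 = 0.06533 W
P_total = P_R1 + P_R2 = 0.5009 W

Final answer: 0.5009 W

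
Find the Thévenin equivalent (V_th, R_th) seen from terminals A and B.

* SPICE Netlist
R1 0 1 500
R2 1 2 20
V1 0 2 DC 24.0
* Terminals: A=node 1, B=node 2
Step 1 — V_th is the open-circuit voltage V_A - V_B (nothing connected across the terminals).
Nodal analysis, taking node 2 as the 0 V reference.
Source V1 fixes V_0 = 24 V.
KCL at each unknown node (sum of currents leaving = 0; resistances in Ω):
  Node 1: (V_1 - 24)/500 + (V_1 - 0)/20 = 0
Collecting terms: 0.052 × V_1 = 0.048  =>  V_1 = 0.9231 V
V_th = V_1 - V_2 = 0.9231 - 0 = 0.9231 V
Step 2 — R_th: zero the source — replace V1 by a short circuit (node 2 merges into node 0) — and find the resistance seen between A (node 1) and B (node 0).
Reduce the network between node 1 (A) and node 0 (B) by series/parallel combination:
  Rp1 = R1 ‖ R2 (parallel, both between nodes 0 and 1) = 1/(1/500 + 1/20) = 19.23 Ω
R_th = 19.23 Ω

Final answer: V_th = 0.9231 V, R_th = 19.23 Ω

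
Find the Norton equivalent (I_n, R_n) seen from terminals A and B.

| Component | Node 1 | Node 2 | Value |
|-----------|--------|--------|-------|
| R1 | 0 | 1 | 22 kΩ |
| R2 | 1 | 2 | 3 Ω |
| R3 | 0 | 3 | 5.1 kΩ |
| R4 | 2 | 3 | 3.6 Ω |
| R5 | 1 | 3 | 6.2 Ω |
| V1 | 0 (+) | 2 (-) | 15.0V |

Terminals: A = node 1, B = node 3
Find the Thévenin equivalent first; then I_n = V_th/R_th and R_n = R_th.
Step 1 — V_th is the open-circuit voltage V_A - V_B (nothing connected across the terminals).
Nodal analysis, taking node 2 as the 0 V reference.
Source V1 fixes V_0 = 15 V.
KCL at each unknown node (sum of currents leaving = 0; resistances in Ω):
  Node 1: (V_1 - 15)/22000 + (V_1 - 0)/3 + (V_1 - V_3)/6.2 = 0
  Node 3: (V_3 - 15)/5100 + (V_3 - 0)/3.6 + (V_3 - V_1)/6.2 = 0
Collecting terms (coefficients in siemens):
  0.4947·V_1 - 0.1613·V_3 = 0.0006818
  0.4393·V_3 - 0.1613·V_1 = 0.002941
Determinant D = (0.4947)(0.4393) - (-0.1613)(-0.1613) = 0.1913
V_1 = [(0.0006818)(0.4393) - (-0.1613)(0.002941)]/D = 0.004046 V
V_3 = [(0.4947)(0.002941) - (0.0006818)(-0.1613)]/D = 0.008181 V
V_th = V_1 - V_3 = 0.004046 - 0.008181 = -0.004135 V
Step 2 — R_th: zero the source — replace V1 by a short circuit (node 2 merges into node 0) — and find the resistance seen between A (node 1) and B (node 3).
Reduce the network between node 1 (A) and node 3 (B) by series/parallel combination:
  Rp1 = R1 ‖ R2 (parallel, both between nodes 0 and 1) = 1/(1/22000 + 1/3) = 3 Ω
  Rp2 = R3 ‖ R4 (parallel, both between nodes 0 and 3) = 1/(1/5100 + 1/3.6) = 3.597 Ω
  Rs1 = Rp1 + Rp2 (series, joined only at node 0) = 3 + 3.597 = 6.597 Ω
  Rp3 = R5 ‖ Rs1 (parallel, both between nodes 1 and 3) = 1/(1/6.2 + 1/6.597) = 3.196 Ω
R_th = 3.196 Ω
I_n = V_th/R_th = -0.004135/3.196 = -0.001294 A, and R_n = R_th = 3.196 Ω

Final answer: I_n = -0.001294 A, R_n = 3.196 Ω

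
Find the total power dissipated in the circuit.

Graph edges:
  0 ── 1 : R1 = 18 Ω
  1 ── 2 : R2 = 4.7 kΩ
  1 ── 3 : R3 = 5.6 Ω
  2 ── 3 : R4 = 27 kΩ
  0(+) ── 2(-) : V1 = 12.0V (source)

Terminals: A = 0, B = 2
Nodal analysis, taking node 2 as the 0 V reference.
Source V1 fixes V_0 = 12 V.
KCL at each unknown node (sum of currents leaving = 0; resistances in Ω):
  Node 1: (V_1 - 12)/18 + (V_1 - 0)/4700 + (V_1 - V_3)/5.6 = 0
  Node 3: (V_3 - V_1)/5.6 + (V_3 - 0)/27000 = 0
Collecting terms (coefficients in siemens):
  0.2343·V_1 - 0.1786·V_3 = 0.6667
  0.1786·V_3 - 0.1786·V_1 = 0
Determinant D = (0.2343)(0.1786) - (-0.1786)(-0.1786) = 0.009967
V_1 = [(0.6667)(0.1786) - (-0.1786)(0)]/D = 11.95 V
V_3 = [(0.2343)(0) - (0.6667)(-0.1786)]/D = 11.94 V
Power in each resistor, P = (ΔV)²/R:
  P_R1 = (12 - 11.95)²/18 = 0.0001603 W
  P_R2 = (11.95 - 0)²/4700 = 0.03036 W
  P_R3 = (11.95 - 11.94)²/5.6 = 0.000001096 W
  P_R4 = (0 - 11.94)²/27000 = 0.005284 W
P_total = P_R1 + P_R2 + P_R3 + P_R4 = 0.03581 W

Final answer: 0.03581 W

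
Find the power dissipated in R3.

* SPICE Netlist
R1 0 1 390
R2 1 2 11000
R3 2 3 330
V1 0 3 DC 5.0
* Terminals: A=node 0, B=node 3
Nodal analysis, taking node 3 as the 0 V reference.
Source V1 fixes V_0 = 5 V.
KCL at each unknown node (sum of currents leaving = 0; resistances in Ω):
  Node 1: (V_1 - 5)/390 + (V_1 - V_2)/11000 = 0
  Node 2: (V_2 - V_1)/11000 + (V_2 - 0)/330 = 0
Collecting terms (coefficients in siemens):
  0.002655·V_1 - 0.00009091·V_2 = 0.01282
  0.003121·V_2 - 0.00009091·V_1 = 0
Determinant D = (0.002655)(0.003121) - (-0.00009091)(-0.00009091) = 0.000008279
V_1 = [(0.01282)(0.003121) - (-0.00009091)(0)]/D = 4.834 V
V_2 = [(0.002655)(0) - (0.01282)(-0.00009091)]/D = 0.1408 V
I_R3 = (V_2 - V_3)/R3 = (0.1408 - 0)/330 = 0.0004266 A
P_R3 = I_R3² × R3 = (0.0004266)² × 330 = 0.00006006 W

Final answer: 6.006e-05 W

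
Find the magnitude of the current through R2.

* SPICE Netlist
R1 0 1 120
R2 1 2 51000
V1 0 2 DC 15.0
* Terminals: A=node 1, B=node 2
Nodal analysis, taking node 2 as the 0 V reference.
Source V1 fixes V_0 = 15 V.
KCL at each unknown node (sum of currents leaving = 0; resistances in Ω):
  Node 1: (V_1 - 15)/120 + (V_1 - 0)/51000 = 0
Collecting terms: 0.008353 × V_1 = 0.125  =>  V_1 = 14.96 V
I_R2 = (V_1 - V_2)/R2 = (14.96 - 0)/51000 = 0.0002934 A
|I_R2| = 0.0002934 A

Final answer: |I_R2| = 0.0002934 A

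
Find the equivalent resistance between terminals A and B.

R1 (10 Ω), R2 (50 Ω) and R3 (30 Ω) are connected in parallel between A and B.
Reduce the network between node 0 (A) and node 1 (B) by series/parallel combination:
  Rp1 = R1 ‖ R2 ‖ R3 (parallel, all between nodes 0 and 1) = 1/(1/10 + 1/50 + 1/30) = 6.522 Ω
R_eq = 6.522 Ω

Final answer: 6.522 Ω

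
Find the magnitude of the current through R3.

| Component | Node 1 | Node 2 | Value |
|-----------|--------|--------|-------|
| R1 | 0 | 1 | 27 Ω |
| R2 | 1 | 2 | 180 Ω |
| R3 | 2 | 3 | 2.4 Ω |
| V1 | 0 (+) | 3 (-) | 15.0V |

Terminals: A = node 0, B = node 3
Nodal analysis, taking node 3 as the 0 V reference.
Source V1 fixes V_0 = 15 V.
KCL at each unknown node (sum of currents leaving = 0; resistances in Ω):
  Node 1: (V_1 - 15)/27 + (V_1 - V_2)/180 = 0
  Node 2: (V_2 - V_1)/180 + (V_2 - 0)/2.4 = 0
Collecting terms (coefficients in siemens):
  0.04259·V_1 - 0.005556·V_2 = 0.5556
  0.4222·V_2 - 0.005556·V_1 = 0
Determinant D = (0.04259)(0.4222) - (-0.005556)(-0.005556) = 0.01795
V_1 = [(0.5556)(0.4222) - (-0.005556)(0)]/D = 13.07 V
V_2 = [(0.04259)(0) - (0.5556)(-0.005556)]/D = 0.1719 V
I_R3 = (V_2 - V_3)/R3 = (0.1719 - 0)/2.4 = 0.07163 A
|I_R3| = 0.07163 A

Final answer: |I_R3| = 0.07163 A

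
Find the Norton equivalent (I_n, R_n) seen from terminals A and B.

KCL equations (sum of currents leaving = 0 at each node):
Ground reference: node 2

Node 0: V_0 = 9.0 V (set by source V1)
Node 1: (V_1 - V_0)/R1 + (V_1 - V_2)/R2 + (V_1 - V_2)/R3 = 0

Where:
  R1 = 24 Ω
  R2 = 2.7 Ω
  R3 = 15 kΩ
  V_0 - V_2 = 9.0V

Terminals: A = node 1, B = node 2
Find the Thévenin equivalent first; then I_n = V_th/R_th and R_n = R_th.
Step 1 — V_th is the open-circuit voltage V_A - V_B (nothing connected across the terminals).
Nodal analysis, taking node 2 as the 0 V reference.
Source V1 fixes V_0 = 9 V.
KCL at each unknown node (sum of currents leaving = 0; resistances in Ω):
  Node 1: (V_1 - 9)/24 + (V_1 - 0)/2.7 + (V_1 - 0)/15000 = 0
Collecting terms: 0.4121 × V_1 = 0.375  =>  V_1 = 0.91 V
V_th = V_1 - V_2 = 0.91 - 0 = 0.91 V
Step 2 — R_th: zero the source — replace V1 by a short circuit (node 2 merges into node 0) — and find the resistance seen between A (node 1) and B (node 0).
Reduce the network between node 1 (A) and node 0 (B) by series/parallel combination:
  Rp1 = R1 ‖ R2 ‖ R3 (parallel, all between nodes 0 and 1) = 1/(1/24 + 1/2.7 + 1/15000) = 2.427 Ω
R_th = 2.427 Ω
I_n = V_th/R_th = 0.91/2.427 = 0.375 A, and R_n = R_th = 2.427 Ω

Final answer: I_n = 0.375 A, R_n = 2.427 Ω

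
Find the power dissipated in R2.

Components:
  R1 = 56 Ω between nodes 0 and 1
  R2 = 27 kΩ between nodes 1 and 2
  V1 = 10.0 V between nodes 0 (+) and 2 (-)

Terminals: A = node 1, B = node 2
Nodal analysis, taking node 2 as the 0 V reference.
Source V1 fixes V_0 = 10 V.
KCL at each unknown node (sum of currents leaving = 0; resistances in Ω):
  Node 1: (V_1 - 10)/56 + (V_1 - 0)/27000 = 0
Collecting terms: 0.01789 × V_1 = 0.1786  =>  V_1 = 9.979 V
I_R2 = (V_1 - V_2)/R2 = (9.979 - 0)/27000 = 0.0003696 A
P_R2 = I_R2² × R2 = (0.0003696)² × 27000 = 0.003688 W

Final answer: 0.003688 W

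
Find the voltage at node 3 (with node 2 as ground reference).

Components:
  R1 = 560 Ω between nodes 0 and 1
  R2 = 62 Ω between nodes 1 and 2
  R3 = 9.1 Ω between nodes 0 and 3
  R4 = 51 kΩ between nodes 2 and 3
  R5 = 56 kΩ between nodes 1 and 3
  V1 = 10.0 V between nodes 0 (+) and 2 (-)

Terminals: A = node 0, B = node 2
Nodal analysis, taking node 2 as the 0 V reference.
Source V1 fixes V_0 = 10 V.
KCL at each unknown node (sum of currents leaving = 0; resistances in Ω):
  Node 1: (V_1 - 10)/560 + (V_1 - 0)/62 + (V_1 - V_3)/56000 = 0
  Node 3: (V_3 - 10)/9.1 + (V_3 - 0)/51000 + (V_3 - V_1)/56000 = 0
Collecting terms (coefficients in siemens):
  0.01793·V_1 - 0.00001786·V_3 = 0.01786
  0.1099·V_3 - 0.00001786·V_1 = 1.099
Determinant D = (0.01793)(0.1099) - (-0.00001786)(-0.00001786) = 0.001971
V_1 = [(0.01786)(0.1099) - (-0.00001786)(1.099)]/D = 1.006 V
V_3 = [(0.01793)(1.099) - (0.01786)(-0.00001786)]/D = 9.997 V
The requested potential is V_3 = 9.997 V.

Final answer: V_3 = 9.997 V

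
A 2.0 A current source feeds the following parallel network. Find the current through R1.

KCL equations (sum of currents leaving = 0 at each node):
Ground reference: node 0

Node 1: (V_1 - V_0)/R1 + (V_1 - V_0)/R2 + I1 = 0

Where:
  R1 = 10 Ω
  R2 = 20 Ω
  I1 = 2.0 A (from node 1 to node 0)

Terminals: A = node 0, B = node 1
All resistors sit directly between nodes 0 and 1, so they are in parallel and share one voltage V; the full source current 2 A splits among them.
1/R_par = 1/10 + 1/20 = 0.15 S  =>  R_par = 6.667 Ω
V = I × R_par = 2 × 6.667 = 13.33 V
I_R1 = V/R1 = 13.33/10 = 1.333 A

Final answer: 1.333 A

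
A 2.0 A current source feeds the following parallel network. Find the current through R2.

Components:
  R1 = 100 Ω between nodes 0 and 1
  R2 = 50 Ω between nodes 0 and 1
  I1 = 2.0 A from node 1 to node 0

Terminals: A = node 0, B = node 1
All resistors sit directly between nodes 0 and 1, so they are in parallel and share one voltage V; the full source current 2 A splits among them.
1/R_par = 1/100 + 1/50 = 0.03 S  =>  R_par = 33.33 Ω
V = I × R_par = 2 × 33.33 = 66.67 V
I_R2 = V/R2 = 66.67/50 = 1.333 A

Final answer: 1.333 A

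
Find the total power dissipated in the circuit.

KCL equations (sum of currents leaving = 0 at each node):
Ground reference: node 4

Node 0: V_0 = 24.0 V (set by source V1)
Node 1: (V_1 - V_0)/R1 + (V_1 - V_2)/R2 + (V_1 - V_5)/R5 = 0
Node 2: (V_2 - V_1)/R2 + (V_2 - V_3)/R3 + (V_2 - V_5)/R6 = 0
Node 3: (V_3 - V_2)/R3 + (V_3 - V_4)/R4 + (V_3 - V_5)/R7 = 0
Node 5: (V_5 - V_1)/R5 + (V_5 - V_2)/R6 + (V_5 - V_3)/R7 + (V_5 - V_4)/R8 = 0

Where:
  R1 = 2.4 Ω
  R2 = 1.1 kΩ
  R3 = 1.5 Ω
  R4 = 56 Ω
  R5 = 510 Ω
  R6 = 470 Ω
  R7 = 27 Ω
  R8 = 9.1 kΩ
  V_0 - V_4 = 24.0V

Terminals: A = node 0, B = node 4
Nodal analysis, taking node 4 as the 0 V reference.
Source V1 fixes V_0 = 24 V.
KCL at each unknown node (sum of currents leaving = 0; resistances in Ω):
  Node 1: (V_1 - 24)/2.4 + (V_1 - V_2)/1100 + (V_1 - V_5)/510 = 0
  Node 2: (V_2 - V_1)/1100 + (V_2 - V_3)/1.5 + (V_2 - V_5)/470 = 0
  Node 3: (V_3 - V_2)/1.5 + (V_3 - 0)/56 + (V_3 - V_5)/27 = 0
  Node 5: (V_5 - V_1)/510 + (V_5 - V_2)/470 + (V_5 - V_3)/27 + (V_5 - 0)/9100 = 0
Collecting terms (coefficients in siemens):
  0.4195·V_1 - 0.0009091·V_2 - 0.001961·V_5 = 10
  0.6697·V_2 - 0.0009091·V_1 - 0.6667·V_3 - 0.002128·V_5 = 0
  0.7216·V_3 - 0.6667·V_2 - 0.03704·V_5 = 0
  0.04124·V_5 - 0.001961·V_1 - 0.002128·V_2 - 0.03704·V_3 = 0
Solving these 4 simultaneous equations (Gaussian elimination) gives:
  V_1 = 23.86 V, V_2 = 3.219 V, V_3 = 3.188 V, V_5 = 4.164 V
Power in each resistor, P = (ΔV)²/R:
  P_R1 = (24 - 23.86)²/2.4 = 0.007905 W
  P_R2 = (23.86 - 3.219)²/1100 = 0.3874 W
  P_R3 = (3.219 - 3.188)²/1.5 = 0.0006475 W
  P_R4 = (3.188 - 0)²/56 = 0.1815 W
  P_R5 = (23.86 - 4.164)²/510 = 0.7608 W
  P_R6 = (3.219 - 4.164)²/470 = 0.0019 W
  P_R7 = (3.188 - 4.164)²/27 = 0.03529 W
  P_R8 = (0 - 4.164)²/9100 = 0.001906 W
P_total = P_R1 + P_R2 + P_R3 + P_R4 + P_R5 + P_R6 + P_R7 + P_R8 = 1.377 W

Final answer: 1.377 W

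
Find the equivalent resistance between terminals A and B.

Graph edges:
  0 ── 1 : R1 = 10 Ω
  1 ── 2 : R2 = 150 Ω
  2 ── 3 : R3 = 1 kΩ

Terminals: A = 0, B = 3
Reduce the network between node 0 (A) and node 3 (B) by series/parallel combination:
  Rs1 = R1 + R2 (series, joined only at node 1) = 10 + 150 = 160 Ω
  Rs2 = R3 + Rs1 (series, joined only at node 2) = 1000 + 160 = 1160 Ω
R_eq = 1.16 kΩ

Final answer: 1.16 kΩ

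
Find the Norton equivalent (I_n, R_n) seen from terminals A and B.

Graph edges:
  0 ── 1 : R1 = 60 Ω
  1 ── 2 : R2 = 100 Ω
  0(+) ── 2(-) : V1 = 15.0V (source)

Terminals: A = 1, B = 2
Find the Thévenin equivalent first; then I_n = V_th/R_th and R_n = R_th.
Step 1 — V_th is the open-circuit voltage V_A - V_B (nothing connected across the terminals).
Nodal analysis, taking node 2 as the 0 V reference.
Source V1 fixes V_0 = 15 V.
KCL at each unknown node (sum of currents leaving = 0; resistances in Ω):
  Node 1: (V_1 - 15)/60 + (V_1 - 0)/100 = 0
Collecting terms: 0.02667 × V_1 = 0.25  =>  V_1 = 9.375 V
V_th = V_1 - V_2 = 9.375 - 0 = 9.375 V
Step 2 — R_th: zero the source — replace V1 by a short circuit (node 2 merges into node 0) — and find the resistance seen between A (node 1) and B (node 0).
Reduce the network between node 1 (A) and node 0 (B) by series/parallel combination:
  Rp1 = R1 ‖ R2 (parallel, both between nodes 0 and 1) = 1/(1/60 + 1/100) = 37.5 Ω
R_th = 37.5 Ω
I_n = V_th/R_th = 9.375/37.5 = 0.25 A, and R_n = R_th = 37.5 Ω

Final answer: I_n = 0.25 A, R_n = 37.5 Ω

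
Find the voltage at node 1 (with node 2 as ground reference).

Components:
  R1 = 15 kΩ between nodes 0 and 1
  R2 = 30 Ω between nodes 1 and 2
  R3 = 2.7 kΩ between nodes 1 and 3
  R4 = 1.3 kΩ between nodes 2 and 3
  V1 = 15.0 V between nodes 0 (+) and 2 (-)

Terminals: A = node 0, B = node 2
Nodal analysis, taking node 2 as the 0 V reference.
Source V1 fixes V_0 = 15 V.
KCL at each unknown node (sum of currents leaving = 0; resistances in Ω):
  Node 1: (V_1 - 15)/15000 + (V_1 - 0)/30 + (V_1 - V_3)/2700 = 0
  Node 3: (V_3 - V_1)/2700 + (V_3 - 0)/1300 = 0
Collecting terms (coefficients in siemens):
  0.03377·V_1 - 0.0003704·V_3 = 0.001
  0.00114·V_3 - 0.0003704·V_1 = 0
Determinant D = (0.03377)(0.00114) - (-0.0003704)(-0.0003704) = 0.00003835
V_1 = [(0.001)(0.00114) - (-0.0003704)(0)]/D = 0.02972 V
V_3 = [(0.03377)(0) - (0.001)(-0.0003704)]/D = 0.009658 V
The requested potential is V_1 = 0.02972 V.

Final answer: V_1 = 0.02972 V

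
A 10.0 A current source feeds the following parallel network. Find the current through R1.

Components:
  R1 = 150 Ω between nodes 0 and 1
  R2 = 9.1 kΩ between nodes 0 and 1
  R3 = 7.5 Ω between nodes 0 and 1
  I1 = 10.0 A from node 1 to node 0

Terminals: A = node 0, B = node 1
All resistors sit directly between nodes 0 and 1, so they are in parallel and share one voltage V; the full source current 10 A splits among them.
1/R_par = 1/150 + 1/9100 + 1/7.5 = 0.1401 S  =>  R_par = 7.137 Ω
V = I × R_par = 10 × 7.137 = 71.37 V
I_R1 = V/R1 = 71.37/150 = 0.4758 A

Final answer: 0.4758 A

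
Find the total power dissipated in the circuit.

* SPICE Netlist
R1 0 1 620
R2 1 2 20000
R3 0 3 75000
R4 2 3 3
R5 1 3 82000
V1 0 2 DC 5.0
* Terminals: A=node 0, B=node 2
Nodal analysis, taking node 2 as the 0 V reference.
Source V1 fixes V_0 = 5 V.
KCL at each unknown node (sum of currents leaving = 0; resistances in Ω):
  Node 1: (V_1 - 5)/620 + (V_1 - 0)/20000 + (V_1 - V_3)/82000 = 0
  Node 3: (V_3 - 5)/75000 + (V_3 - 0)/3 + (V_3 - V_1)/82000 = 0
Collecting terms (coefficients in siemens):
  0.001675·V_1 - 0.0000122·V_3 = 0.008065
  0.3334·V_3 - 0.0000122·V_1 = 0.00006667
Determinant D = (0.001675)(0.3334) - (-0.0000122)(-0.0000122) = 0.0005584
V_1 = [(0.008065)(0.3334) - (-0.0000122)(0.00006667)]/D = 4.814 V
V_3 = [(0.001675)(0.00006667) - (0.008065)(-0.0000122)]/D = 0.0003761 V
Power in each resistor, P = (ΔV)²/R:
  P_R1 = (5 - 4.814)²/620 = 0.00005559 W
  P_R2 = (4.814 - 0)²/20000 = 0.001159 W
  P_R3 = (5 - 0.0003761)²/75000 = 0.0003333 W
  P_R4 = (0 - 0.0003761)²/3 = 0.00000004715 W
  P_R5 = (4.814 - 0.0003761)²/82000 = 0.0002826 W
P_total = P_R1 + P_R2 + P_R3 + P_R4 + P_R5 = 0.00183 W

Final answer: 0.00183 W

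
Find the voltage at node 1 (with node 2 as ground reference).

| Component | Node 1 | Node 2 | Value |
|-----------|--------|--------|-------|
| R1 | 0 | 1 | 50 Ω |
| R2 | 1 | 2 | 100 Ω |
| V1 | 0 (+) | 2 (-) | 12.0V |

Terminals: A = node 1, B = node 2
Nodal analysis, taking node 2 as the 0 V reference.
Source V1 fixes V_0 = 12 V.
KCL at each unknown node (sum of currents leaving = 0; resistances in Ω):
  Node 1: (V_1 - 12)/50 + (V_1 - 0)/100 = 0
Collecting terms: 0.03 × V_1 = 0.24  =>  V_1 = 8 V
The requested potential is V_1 = 8 V.

Final answer: V_1 = 8 V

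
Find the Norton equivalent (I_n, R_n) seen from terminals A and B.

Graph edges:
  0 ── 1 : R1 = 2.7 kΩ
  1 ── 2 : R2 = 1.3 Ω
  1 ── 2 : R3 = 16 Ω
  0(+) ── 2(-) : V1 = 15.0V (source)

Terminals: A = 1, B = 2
Find the Thévenin equivalent first; then I_n = V_th/R_th and R_n = R_th.
Step 1 — V_th is the open-circuit voltage V_A - V_B (nothing connected across the terminals).
Nodal analysis, taking node 2 as the 0 V reference.
Source V1 fixes V_0 = 15 V.
KCL at each unknown node (sum of currents leaving = 0; resistances in Ω):
  Node 1: (V_1 - 15)/2700 + (V_1 - 0)/1.3 + (V_1 - 0)/16 = 0
Collecting terms: 0.8321 × V_1 = 0.005556  =>  V_1 = 0.006677 V
V_th = V_1 - V_2 = 0.006677 - 0 = 0.006677 V
Step 2 — R_th: zero the source — replace V1 by a short circuit (node 2 merges into node 0) — and find the resistance seen between A (node 1) and B (node 0).
Reduce the network between node 1 (A) and node 0 (B) by series/parallel combination:
  Rp1 = R1 ‖ R2 ‖ R3 (parallel, all between nodes 0 and 1) = 1/(1/2700 + 1/1.3 + 1/16) = 1.202 Ω
R_th = 1.202 Ω
I_n = V_th/R_th = 0.006677/1.202 = 0.005556 A, and R_n = R_th = 1.202 Ω

Final answer: I_n = 0.005556 A, R_n = 1.202 Ω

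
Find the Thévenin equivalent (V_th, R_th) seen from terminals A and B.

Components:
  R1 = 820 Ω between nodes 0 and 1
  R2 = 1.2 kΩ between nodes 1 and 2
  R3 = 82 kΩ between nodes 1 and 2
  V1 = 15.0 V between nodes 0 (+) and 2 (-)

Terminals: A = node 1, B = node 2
Step 1 — V_th is the open-circuit voltage V_A - V_B (nothing connected across the terminals).
Nodal analysis, taking node 2 as the 0 V reference.
Source V1 fixes V_0 = 15 V.
KCL at each unknown node (sum of currents leaving = 0; resistances in Ω):
  Node 1: (V_1 - 15)/820 + (V_1 - 0)/1200 + (V_1 - 0)/82000 = 0
Collecting terms: 0.002065 × V_1 = 0.01829  =>  V_1 = 8.858 V
V_th = V_1 - V_2 = 8.858 - 0 = 8.858 V
Step 2 — R_th: zero the source — replace V1 by a short circuit (node 2 merges into node 0) — and find the resistance seen between A (node 1) and B (node 0).
Reduce the network between node 1 (A) and node 0 (B) by series/parallel combination:
  Rp1 = R1 ‖ R2 ‖ R3 (parallel, all between nodes 0 and 1) = 1/(1/820 + 1/1200 + 1/82000) = 484.3 Ω
R_th = 484.3 Ω

Final answer: V_th = 8.858 V, R_th = 484.3 Ω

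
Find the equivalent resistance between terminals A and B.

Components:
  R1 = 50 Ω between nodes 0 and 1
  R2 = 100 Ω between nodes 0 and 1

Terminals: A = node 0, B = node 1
Reduce the network between node 0 (A) and node 1 (B) by series/parallel combination:
  Rp1 = R1 ‖ R2 (parallel, both between nodes 0 and 1) = 1/(1/50 + 1/100) = 33.33 Ω
R_eq = 33.33 Ω

Final answer: 33.33 Ω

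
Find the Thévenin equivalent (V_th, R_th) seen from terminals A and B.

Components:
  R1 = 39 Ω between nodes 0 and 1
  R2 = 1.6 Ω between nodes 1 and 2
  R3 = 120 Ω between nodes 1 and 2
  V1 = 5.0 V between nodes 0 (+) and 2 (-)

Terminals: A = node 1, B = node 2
Step 1 — V_th is the open-circuit voltage V_A - V_B (nothing connected across the terminals).
Nodal analysis, taking node 2 as the 0 V reference.
Source V1 fixes V_0 = 5 V.
KCL at each unknown node (sum of currents leaving = 0; resistances in Ω):
  Node 1: (V_1 - 5)/39 + (V_1 - 0)/1.6 + (V_1 - 0)/120 = 0
Collecting terms: 0.659 × V_1 = 0.1282  =>  V_1 = 0.1946 V
V_th = V_1 - V_2 = 0.1946 - 0 = 0.1946 V
Step 2 — R_th: zero the source — replace V1 by a short circuit (node 2 merges into node 0) — and find the resistance seen between A (node 1) and B (node 0).
Reduce the network between node 1 (A) and node 0 (B) by series/parallel combination:
  Rp1 = R1 ‖ R2 ‖ R3 (parallel, all between nodes 0 and 1) = 1/(1/39 + 1/1.6 + 1/120) = 1.518 Ω
R_th = 1.518 Ω

Final answer: V_th = 0.1946 V, R_th = 1.518 Ω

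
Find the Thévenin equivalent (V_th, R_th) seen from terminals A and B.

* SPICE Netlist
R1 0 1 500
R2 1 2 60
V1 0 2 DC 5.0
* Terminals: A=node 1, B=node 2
Step 1 — V_th is the open-circuit voltage V_A - V_B (nothing connected across the terminals).
Nodal analysis, taking node 2 as the 0 V reference.
Source V1 fixes V_0 = 5 V.
KCL at each unknown node (sum of currents leaving = 0; resistances in Ω):
  Node 1: (V_1 - 5)/500 + (V_1 - 0)/60 = 0
Collecting terms: 0.01867 × V_1 = 0.01  =>  V_1 = 0.5357 V
V_th = V_1 - V_2 = 0.5357 - 0 = 0.5357 V
Step 2 — R_th: zero the source — replace V1 by a short circuit (node 2 merges into node 0) — and find the resistance seen between A (node 1) and B (node 0).
Reduce the network between node 1 (A) and node 0 (B) by series/parallel combination:
  Rp1 = R1 ‖ R2 (parallel, both between nodes 0 and 1) = 1/(1/500 + 1/60) = 53.57 Ω
R_th = 53.57 Ω

Final answer: V_th = 0.5357 V, R_th = 53.57 Ω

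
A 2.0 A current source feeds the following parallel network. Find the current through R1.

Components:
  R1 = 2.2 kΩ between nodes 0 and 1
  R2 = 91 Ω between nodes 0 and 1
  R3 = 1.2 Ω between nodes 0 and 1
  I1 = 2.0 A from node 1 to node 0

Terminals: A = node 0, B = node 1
All resistors sit directly between nodes 0 and 1, so they are in parallel and share one voltage V; the full source current 2 A splits among them.
1/R_par = 1/2200 + 1/91 + 1/1.2 = 0.8448 S  =>  R_par = 1.184 Ω
V = I × R_par = 2 × 1.184 = 2.367 V
I_R1 = V/R1 = 2.367/2200 = 0.001076 A

Final answer: 0.001076 A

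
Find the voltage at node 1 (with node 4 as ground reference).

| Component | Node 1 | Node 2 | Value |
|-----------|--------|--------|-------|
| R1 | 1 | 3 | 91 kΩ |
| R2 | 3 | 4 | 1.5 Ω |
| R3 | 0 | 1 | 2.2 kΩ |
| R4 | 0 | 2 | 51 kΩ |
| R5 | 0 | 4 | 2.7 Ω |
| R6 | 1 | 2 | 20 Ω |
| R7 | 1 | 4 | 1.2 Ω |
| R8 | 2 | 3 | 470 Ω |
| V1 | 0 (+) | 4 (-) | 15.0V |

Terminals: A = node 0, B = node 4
Nodal analysis, taking node 4 as the 0 V reference.
Source V1 fixes V_0 = 15 V.
KCL at each unknown node (sum of currents leaving = 0; resistances in Ω):
  Node 1: (V_1 - V_3)/91000 + (V_1 - 15)/2200 + (V_1 - V_2)/20 + (V_1 - 0)/1.2 = 0
  Node 2: (V_2 - 15)/51000 + (V_2 - V_1)/20 + (V_2 - V_3)/470 = 0
  Node 3: (V_3 - V_1)/91000 + (V_3 - 0)/1.5 + (V_3 - V_2)/470 = 0
Collecting terms (coefficients in siemens):
  0.8838·V_1 - 0.05·V_2 - 0.00001099·V_3 = 0.006818
  0.05215·V_2 - 0.05·V_1 - 0.002128·V_3 = 0.0002941
  0.6688·V_3 - 0.00001099·V_1 - 0.002128·V_2 = 0
Solving these 3 simultaneous equations (Gaussian elimination) gives:
  V_1 = 0.008495 V, V_2 = 0.01379 V, V_3 = 0.000044 V
The requested potential is V_1 = 0.008495 V.

Final answer: V_1 = 0.008495 V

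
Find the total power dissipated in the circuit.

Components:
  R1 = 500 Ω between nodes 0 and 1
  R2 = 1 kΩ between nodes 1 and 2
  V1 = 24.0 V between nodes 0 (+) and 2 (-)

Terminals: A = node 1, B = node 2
Nodal analysis, taking node 2 as the 0 V reference.
Source V1 fixes V_0 = 24 V.
KCL at each unknown node (sum of currents leaving = 0; resistances in Ω):
  Node 1: (V_1 - 24)/500 + (V_1 - 0)/1000 = 0
Collecting terms: 0.003 × V_1 = 0.048  =>  V_1 = 16 V
Power in each resistor, P = (ΔV)²/R:
  P_R1 = (24 - 16)²/500 = 0.128 W
  P_R2 = (16 - 0)²/1000 = 0.256 W
P_total = P_R1 + P_R2 = 0.384 W

Final answer: 0.384 W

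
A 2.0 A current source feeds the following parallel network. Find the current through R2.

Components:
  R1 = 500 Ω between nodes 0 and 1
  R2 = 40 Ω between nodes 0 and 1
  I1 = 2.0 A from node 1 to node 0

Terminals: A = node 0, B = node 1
All resistors sit directly between nodes 0 and 1, so they are in parallel and share one voltage V; the full source current 2 A splits among them.
1/R_par = 1/500 + 1/40 = 0.027 S  =>  R_par = 37.04 Ω
V = I × R_par = 2 × 37.04 = 74.07 V
I_R2 = V/R2 = 74.07/40 = 1.852 A

Final answer: 1.852 A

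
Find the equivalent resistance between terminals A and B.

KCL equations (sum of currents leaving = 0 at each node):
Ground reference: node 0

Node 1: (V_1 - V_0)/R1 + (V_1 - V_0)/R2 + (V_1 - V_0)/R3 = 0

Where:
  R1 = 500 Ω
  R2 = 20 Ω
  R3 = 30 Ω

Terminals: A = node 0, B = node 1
Reduce the network between node 0 (A) and node 1 (B) by series/parallel combination:
  Rp1 = R1 ‖ R2 ‖ R3 (parallel, all between nodes 0 and 1) = 1/(1/500 + 1/20 + 1/30) = 11.72 Ω
R_eq = 11.72 Ω

Final answer: 11.72 Ω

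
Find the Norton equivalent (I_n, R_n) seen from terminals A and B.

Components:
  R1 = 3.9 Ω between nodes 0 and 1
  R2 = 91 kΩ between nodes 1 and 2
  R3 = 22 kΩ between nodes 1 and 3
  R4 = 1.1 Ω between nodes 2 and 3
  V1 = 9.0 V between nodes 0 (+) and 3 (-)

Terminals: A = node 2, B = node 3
Find the Thévenin equivalent first; then I_n = V_th/R_th and R_n = R_th.
Step 1 — V_th is the open-circuit voltage V_A - V_B (nothing connected across the terminals).
Nodal analysis, taking node 3 as the 0 V reference.
Source V1 fixes V_0 = 9 V.
KCL at each unknown node (sum of currents leaving = 0; resistances in Ω):
  Node 1: (V_1 - 9)/3.9 + (V_1 - V_2)/91000 + (V_1 - 0)/22000 = 0
  Node 2: (V_2 - V_1)/91000 + (V_2 - 0)/1.1 = 0
Collecting terms (coefficients in siemens):
  0.2565·V_1 - 0.00001099·V_2 = 2.308
  0.9091·V_2 - 0.00001099·V_1 = 0
Determinant D = (0.2565)(0.9091) - (-0.00001099)(-0.00001099) = 0.2332
V_1 = [(2.308)(0.9091) - (-0.00001099)(0)]/D = 8.998 V
V_2 = [(0.2565)(0) - (2.308)(-0.00001099)]/D = 0.0001088 V
V_th = V_2 - V_3 = 0.0001088 - 0 = 0.0001088 V
Step 2 — R_th: zero the source — replace V1 by a short circuit (node 3 merges into node 0) — and find the resistance seen between A (node 2) and B (node 0).
Reduce the network between node 2 (A) and node 0 (B) by series/parallel combination:
  Rp1 = R1 ‖ R3 (parallel, both between nodes 0 and 1) = 1/(1/3.9 + 1/22000) = 3.899 Ω
  Rs1 = R2 + Rp1 (series, joined only at node 1) = 91000 + 3.899 = 91000 Ω
  Rp2 = R4 ‖ Rs1 (parallel, both between nodes 0 and 2) = 1/(1/1.1 + 1/91000) = 1.1 Ω
R_th = 1.1 Ω
I_n = V_th/R_th = 0.0001088/1.1 = 0.00009888 A, and R_n = R_th = 1.1 Ω

Final answer: I_n = 9.888e-05 A, R_n = 1.1 Ω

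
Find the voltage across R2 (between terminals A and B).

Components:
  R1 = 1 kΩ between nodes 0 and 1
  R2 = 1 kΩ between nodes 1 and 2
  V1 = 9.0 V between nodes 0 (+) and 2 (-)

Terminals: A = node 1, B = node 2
R1 and R2 are in series across V1 (node 0 → node 1 → node 2), and the output A–B is taken across R2, so this is a voltage divider.
Series current: I = V1/(R1 + R2) = 9/(1000 + 1000) = 9/2000 = 0.0045 A
V_R2 = I × R2 = V1 × R2/(R1 + R2) = 9 × 1000/2000 = 4.5 V

Final answer: 4.5 V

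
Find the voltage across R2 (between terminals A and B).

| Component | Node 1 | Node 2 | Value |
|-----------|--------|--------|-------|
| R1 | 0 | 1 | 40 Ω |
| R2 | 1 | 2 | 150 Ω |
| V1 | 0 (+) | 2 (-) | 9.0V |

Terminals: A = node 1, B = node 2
R1 and R2 are in series across V1 (node 0 → node 1 → node 2), and the output A–B is taken across R2, so this is a voltage divider.
Series current: I = V1/(R1 + R2) = 9/(40 + 150) = 9/190 = 0.04737 A
V_R2 = I × R2 = V1 × R2/(R1 + R2) = 9 × 150/190 = 7.105 V

Final answer: 7.105 V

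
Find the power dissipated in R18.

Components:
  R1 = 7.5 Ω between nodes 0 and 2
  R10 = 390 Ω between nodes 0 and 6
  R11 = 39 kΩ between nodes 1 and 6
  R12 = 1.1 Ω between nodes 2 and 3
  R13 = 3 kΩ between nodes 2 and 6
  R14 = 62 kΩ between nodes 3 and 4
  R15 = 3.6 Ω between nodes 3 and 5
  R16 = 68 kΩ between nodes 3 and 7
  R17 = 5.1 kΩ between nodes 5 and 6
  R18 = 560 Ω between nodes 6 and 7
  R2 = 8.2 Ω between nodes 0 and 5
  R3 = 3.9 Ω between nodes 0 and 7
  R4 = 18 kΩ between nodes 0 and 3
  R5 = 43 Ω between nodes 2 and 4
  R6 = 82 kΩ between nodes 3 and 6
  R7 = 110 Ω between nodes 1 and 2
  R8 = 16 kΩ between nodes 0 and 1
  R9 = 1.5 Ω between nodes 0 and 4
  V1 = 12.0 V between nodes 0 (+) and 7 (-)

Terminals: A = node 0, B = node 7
Nodal analysis, taking node 7 as the 0 V reference.
Source V1 fixes V_0 = 12 V.
KCL at each unknown node (sum of currents leaving = 0; resistances in Ω):
  Node 1: (V_1 - V_2)/110 + (V_1 - 12)/16000 + (V_1 - V_6)/39000 = 0
  Node 2: (V_2 - 12)/7.5 + (V_2 - V_4)/43 + (V_2 - V_1)/110 + (V_2 - V_3)/1.1 + (V_2 - V_6)/3000 = 0
  Node 3: (V_3 - 12)/18000 + (V_3 - V_6)/82000 + (V_3 - V_2)/1.1 + (V_3 - V_4)/62000 + (V_3 - V_5)/3.6 + (V_3 - 0)/68000 = 0
  Node 4: (V_4 - V_2)/43 + (V_4 - 12)/1.5 + (V_4 - V_3)/62000 = 0
  Node 5: (V_5 - 12)/8.2 + (V_5 - V_3)/3.6 + (V_5 - V_6)/5100 = 0
  Node 6: (V_6 - V_3)/82000 + (V_6 - 12)/390 + (V_6 - V_1)/39000 + (V_6 - V_2)/3000 + (V_6 - V_5)/5100 + (V_6 - 0)/560 = 0
Collecting terms (coefficients in siemens):
  0.009179·V_1 - 0.009091·V_2 - 0.00002564·V_6 = 0.00075
  1.075·V_2 - 0.009091·V_1 - 0.9091·V_3 - 0.02326·V_4 - 0.0003333·V_6 = 1.6
  1.187·V_3 - 0.9091·V_2 - 0.00001613·V_4 - 0.2778·V_5 - 0.0000122·V_6 = 0.0006667
  0.6899·V_4 - 0.02326·V_2 - 0.00001613·V_3 = 8
  0.3999·V_5 - 0.2778·V_3 - 0.0001961·V_6 = 1.463
  0.004917·V_6 - 0.00002564·V_1 - 0.0003333·V_2 - 0.0000122·V_3 - 0.0001961·V_5 = 0.03077
Solving these 6 simultaneous equations (Gaussian elimination) gives:
  V_1 = 11.98 V, V_2 = 11.99 V, V_3 = 11.99 V, V_4 = 12 V
  V_5 = 11.99 V, V_6 = 7.641 V
I_R18 = (V_6 - V_7)/R18 = (7.641 - 0)/560 = 0.01364 A
P_R18 = I_R18² × R18 = (0.01364)² × 560 = 0.1043 W

Final answer: 0.1043 W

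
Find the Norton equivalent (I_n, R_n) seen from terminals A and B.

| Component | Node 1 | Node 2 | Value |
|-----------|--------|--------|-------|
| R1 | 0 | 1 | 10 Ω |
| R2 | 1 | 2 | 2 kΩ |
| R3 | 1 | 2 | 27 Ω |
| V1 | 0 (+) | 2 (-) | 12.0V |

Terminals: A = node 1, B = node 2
Find the Thévenin equivalent first; then I_n = V_th/R_th and R_n = R_th.
Step 1 — V_th is the open-circuit voltage V_A - V_B (nothing connected across the terminals).
Nodal analysis, taking node 2 as the 0 V reference.
Source V1 fixes V_0 = 12 V.
KCL at each unknown node (sum of currents leaving = 0; resistances in Ω):
  Node 1: (V_1 - 12)/10 + (V_1 - 0)/2000 + (V_1 - 0)/27 = 0
Collecting terms: 0.1375 × V_1 = 1.2  =>  V_1 = 8.725 V
V_th = V_1 - V_2 = 8.725 - 0 = 8.725 V
Step 2 — R_th: zero the source — replace V1 by a short circuit (node 2 merges into node 0) — and find the resistance seen between A (node 1) and B (node 0).
Reduce the network between node 1 (A) and node 0 (B) by series/parallel combination:
  Rp1 = R1 ‖ R2 ‖ R3 (parallel, all between nodes 0 and 1) = 1/(1/10 + 1/2000 + 1/27) = 7.271 Ω
R_th = 7.271 Ω
I_n = V_th/R_th = 8.725/7.271 = 1.2 A, and R_n = R_th = 7.271 Ω

Final answer: I_n = 1.2 A, R_n = 7.271 Ω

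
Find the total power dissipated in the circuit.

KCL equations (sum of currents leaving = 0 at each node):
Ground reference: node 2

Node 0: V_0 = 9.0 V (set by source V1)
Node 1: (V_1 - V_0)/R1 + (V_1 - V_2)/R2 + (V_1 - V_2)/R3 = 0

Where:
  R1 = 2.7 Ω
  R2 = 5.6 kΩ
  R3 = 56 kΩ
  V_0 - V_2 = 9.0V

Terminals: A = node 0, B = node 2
Nodal analysis, taking node 2 as the 0 V reference.
Source V1 fixes V_0 = 9 V.
KCL at each unknown node (sum of currents leaving = 0; resistances in Ω):
  Node 1: (V_1 - 9)/2.7 + (V_1 - 0)/5600 + (V_1 - 0)/56000 = 0
Collecting terms: 0.3706 × V_1 = 3.333  =>  V_1 = 8.995 V
Power in each resistor, P = (ΔV)²/R:
  P_R1 = (9 - 8.995)²/2.7 = 0.000008429 W
  P_R2 = (8.995 - 0)²/5600 = 0.01445 W
  P_R3 = (8.995 - 0)²/56000 = 0.001445 W
P_total = P_R1 + P_R2 + P_R3 = 0.0159 W

Final answer: 0.0159 W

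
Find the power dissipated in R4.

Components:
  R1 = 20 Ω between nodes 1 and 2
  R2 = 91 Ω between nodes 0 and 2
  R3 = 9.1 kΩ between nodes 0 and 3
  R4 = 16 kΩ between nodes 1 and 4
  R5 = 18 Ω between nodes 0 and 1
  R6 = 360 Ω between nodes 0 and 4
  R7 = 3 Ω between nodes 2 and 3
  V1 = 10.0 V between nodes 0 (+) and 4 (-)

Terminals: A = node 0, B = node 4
Nodal analysis, taking node 4 as the 0 V reference.
Source V1 fixes V_0 = 10 V.
KCL at each unknown node (sum of currents leaving = 0; resistances in Ω):
  Node 1: (V_1 - V_2)/20 + (V_1 - 0)/16000 + (V_1 - 10)/18 = 0
  Node 2: (V_2 - V_1)/20 + (V_2 - 10)/91 + (V_2 - V_3)/3 = 0
  Node 3: (V_3 - 10)/9100 + (V_3 - V_2)/3 = 0
Collecting terms (coefficients in siemens):
  0.1056·V_1 - 0.05·V_2 = 0.5556
  0.3943·V_2 - 0.05·V_1 - 0.3333·V_3 = 0.1099
  0.3334·V_3 - 0.3333·V_2 = 0.001099
Solving these 3 simultaneous equations (Gaussian elimination) gives:
  V_1 = 9.99 V, V_2 = 9.992 V, V_3 = 9.992 V
I_R4 = (V_1 - V_4)/R4 = (9.99 - 0)/16000 = 0.0006244 A
P_R4 = I_R4² × R4 = (0.0006244)² × 16000 = 0.006238 W

Final answer: 0.006238 W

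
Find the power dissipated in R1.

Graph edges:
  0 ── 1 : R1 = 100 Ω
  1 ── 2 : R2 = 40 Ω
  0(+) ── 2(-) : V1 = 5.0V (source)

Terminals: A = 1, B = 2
Nodal analysis, taking node 2 as the 0 V reference.
Source V1 fixes V_0 = 5 V.
KCL at each unknown node (sum of currents leaving = 0; resistances in Ω):
  Node 1: (V_1 - 5)/100 + (V_1 - 0)/40 = 0
Collecting terms: 0.035 × V_1 = 0.05  =>  V_1 = 1.429 V
I_R1 = (V_0 - V_1)/R1 = (5 - 1.429)/100 = 0.03571 A
P_R1 = I_R1² × R1 = (0.03571)² × 100 = 0.1276 W

Final answer: 0.1276 W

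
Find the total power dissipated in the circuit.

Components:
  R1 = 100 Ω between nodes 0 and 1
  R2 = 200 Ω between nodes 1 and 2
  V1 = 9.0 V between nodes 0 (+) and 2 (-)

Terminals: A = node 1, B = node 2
Nodal analysis, taking node 2 as the 0 V reference.
Source V1 fixes V_0 = 9 V.
KCL at each unknown node (sum of currents leaving = 0; resistances in Ω):
  Node 1: (V_1 - 9)/100 + (V_1 - 0)/200 = 0
Collecting terms: 0.015 × V_1 = 0.09  =>  V_1 = 6 V
Power in each resistor, P = (ΔV)²/R:
  P_R1 = (9 - 6)²/100 = 0.09 W
  P_R2 = (6 - 0)²/200 = 0.18 W
P_total = P_R1 + P_R2 = 0.27 W

Final answer: 0.27 W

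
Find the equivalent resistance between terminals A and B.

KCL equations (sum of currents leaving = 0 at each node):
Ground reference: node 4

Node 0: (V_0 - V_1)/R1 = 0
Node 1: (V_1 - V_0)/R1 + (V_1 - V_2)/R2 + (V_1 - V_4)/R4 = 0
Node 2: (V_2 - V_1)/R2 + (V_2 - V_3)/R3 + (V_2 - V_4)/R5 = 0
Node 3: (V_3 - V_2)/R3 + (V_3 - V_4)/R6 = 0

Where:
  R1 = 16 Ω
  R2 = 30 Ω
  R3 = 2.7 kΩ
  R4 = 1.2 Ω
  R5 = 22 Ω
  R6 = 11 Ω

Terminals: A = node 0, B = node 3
The network is not a plain series/parallel combination. Inject a 1 A test current into terminal A (node 0) and return it from terminal B (node 3); then R_eq = V_A / (1 A).
Nodal analysis, taking node 3 as the 0 V reference.
Current source I_test pushes 1 A into node 0 and draws it out of node 3.
KCL at each unknown node (sum of currents leaving = 0; resistances in Ω):
  Node 0: (V_0 - V_1)/16 - 1 = 0
  Node 1: (V_1 - V_0)/16 + (V_1 - V_2)/30 + (V_1 - V_4)/1.2 = 0
  Node 2: (V_2 - V_1)/30 + (V_2 - 0)/2700 + (V_2 - V_4)/22 = 0
  Node 4: (V_4 - V_1)/1.2 + (V_4 - V_2)/22 + (V_4 - 0)/11 = 0
Collecting terms (coefficients in siemens):
  0.0625·V_0 - 0.0625·V_1 = 1
  0.9292·V_1 - 0.0625·V_0 - 0.03333·V_2 - 0.8333·V_4 = 0
  0.07916·V_2 - 0.03333·V_1 - 0.04545·V_4 = 0
  0.9697·V_4 - 0.8333·V_1 - 0.04545·V_2 = 0
Solving these 4 simultaneous equations (Gaussian elimination) gives:
  V_0 = 28.12 V, V_1 = 12.12 V, V_2 = 11.4 V, V_4 = 10.95 V
R_eq = V_0 / 1 A = 28.12 Ω

Final answer: 28.12 Ω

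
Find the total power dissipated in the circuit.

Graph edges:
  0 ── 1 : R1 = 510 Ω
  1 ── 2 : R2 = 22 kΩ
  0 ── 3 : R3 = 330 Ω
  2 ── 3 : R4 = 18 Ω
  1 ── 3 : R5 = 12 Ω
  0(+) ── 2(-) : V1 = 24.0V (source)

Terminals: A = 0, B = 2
Nodal analysis, taking node 2 as the 0 V reference.
Source V1 fixes V_0 = 24 V.
KCL at each unknown node (sum of currents leaving = 0; resistances in Ω):
  Node 1: (V_1 - 24)/510 + (V_1 - 0)/22000 + (V_1 - V_3)/12 = 0
  Node 3: (V_3 - 24)/330 + (V_3 - 0)/18 + (V_3 - V_1)/12 = 0
Collecting terms (coefficients in siemens):
  0.08534·V_1 - 0.08333·V_3 = 0.04706
  0.1419·V_3 - 0.08333·V_1 = 0.07273
Determinant D = (0.08534)(0.1419) - (-0.08333)(-0.08333) = 0.005167
V_1 = [(0.04706)(0.1419) - (-0.08333)(0.07273)]/D = 2.466 V
V_3 = [(0.08534)(0.07273) - (0.04706)(-0.08333)]/D = 1.96 V
Power in each resistor, P = (ΔV)²/R:
  P_R1 = (24 - 2.466)²/510 = 0.9093 W
  P_R2 = (2.466 - 0)²/22000 = 0.0002763 W
  P_R3 = (24 - 1.96)²/330 = 1.472 W
  P_R4 = (0 - 1.96)²/18 = 0.2135 W
  P_R5 = (2.466 - 1.96)²/12 = 0.02128 W
P_total = P_R1 + P_R2 + P_R3 + P_R4 + P_R5 = 2.616 W

Final answer: 2.616 W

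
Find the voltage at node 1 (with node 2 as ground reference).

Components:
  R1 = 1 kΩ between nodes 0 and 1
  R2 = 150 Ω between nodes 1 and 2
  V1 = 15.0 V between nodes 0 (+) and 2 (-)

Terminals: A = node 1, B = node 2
Nodal analysis, taking node 2 as the 0 V reference.
Source V1 fixes V_0 = 15 V.
KCL at each unknown node (sum of currents leaving = 0; resistances in Ω):
  Node 1: (V_1 - 15)/1000 + (V_1 - 0)/150 = 0
Collecting terms: 0.007667 × V_1 = 0.015  =>  V_1 = 1.957 V
The requested potential is V_1 = 1.957 V.

Final answer: V_1 = 1.957 V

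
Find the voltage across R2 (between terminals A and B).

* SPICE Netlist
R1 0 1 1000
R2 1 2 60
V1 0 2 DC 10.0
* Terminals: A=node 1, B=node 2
R1 and R2 are in series across V1 (node 0 → node 1 → node 2), and the output A–B is taken across R2, so this is a voltage divider.
Series current: I = V1/(R1 + R2) = 10/(1000 + 60) = 10/1060 = 0.009434 A
V_R2 = I × R2 = V1 × R2/(R1 + R2) = 10 × 60/1060 = 0.566 V

Final answer: 0.566 V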